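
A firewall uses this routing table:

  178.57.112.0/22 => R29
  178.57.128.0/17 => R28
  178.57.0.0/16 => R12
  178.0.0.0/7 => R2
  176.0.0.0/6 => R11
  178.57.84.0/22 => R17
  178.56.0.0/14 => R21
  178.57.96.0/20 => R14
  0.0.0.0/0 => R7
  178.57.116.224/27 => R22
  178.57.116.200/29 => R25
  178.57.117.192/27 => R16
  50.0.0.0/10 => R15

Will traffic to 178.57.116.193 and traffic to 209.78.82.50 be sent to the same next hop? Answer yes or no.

no

178.57.116.193: longest match 178.57.0.0/16 -> R12
209.78.82.50: longest match 0.0.0.0/0 -> R7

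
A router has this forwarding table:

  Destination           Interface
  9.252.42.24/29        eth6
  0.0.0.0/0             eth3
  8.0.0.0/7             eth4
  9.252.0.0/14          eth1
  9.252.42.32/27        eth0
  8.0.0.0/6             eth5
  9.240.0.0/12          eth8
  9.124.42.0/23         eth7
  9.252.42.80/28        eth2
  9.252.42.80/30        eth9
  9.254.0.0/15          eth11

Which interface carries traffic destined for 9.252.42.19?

Routes whose prefix contains 9.252.42.19:
  0.0.0.0/0 (default, matches everything) -> eth3
  8.0.0.0/6 (8.0.0.0 - 11.255.255.255) -> eth5
  8.0.0.0/7 (8.0.0.0 - 9.255.255.255) -> eth4
  9.240.0.0/12 (9.240.0.0 - 9.255.255.255) -> eth8
  9.252.0.0/14 (9.252.0.0 - 9.255.255.255) -> eth1
More-specific entries that do NOT match:
  9.252.42.80/30 (9.252.42.80 - 9.252.42.83) does not contain 9.252.42.19
  9.252.42.24/29 (9.252.42.24 - 9.252.42.31) does not contain 9.252.42.19
  9.252.42.80/28 (9.252.42.80 - 9.252.42.95) does not contain 9.252.42.19
  9.252.42.32/27 (9.252.42.32 - 9.252.42.63) does not contain 9.252.42.19
  9.124.42.0/23 (9.124.42.0 - 9.124.43.255) does not contain 9.252.42.19
  9.254.0.0/15 (9.254.0.0 - 9.255.255.255) does not contain 9.252.42.19
Longest matching prefix is /14 -> interface eth1.

eth1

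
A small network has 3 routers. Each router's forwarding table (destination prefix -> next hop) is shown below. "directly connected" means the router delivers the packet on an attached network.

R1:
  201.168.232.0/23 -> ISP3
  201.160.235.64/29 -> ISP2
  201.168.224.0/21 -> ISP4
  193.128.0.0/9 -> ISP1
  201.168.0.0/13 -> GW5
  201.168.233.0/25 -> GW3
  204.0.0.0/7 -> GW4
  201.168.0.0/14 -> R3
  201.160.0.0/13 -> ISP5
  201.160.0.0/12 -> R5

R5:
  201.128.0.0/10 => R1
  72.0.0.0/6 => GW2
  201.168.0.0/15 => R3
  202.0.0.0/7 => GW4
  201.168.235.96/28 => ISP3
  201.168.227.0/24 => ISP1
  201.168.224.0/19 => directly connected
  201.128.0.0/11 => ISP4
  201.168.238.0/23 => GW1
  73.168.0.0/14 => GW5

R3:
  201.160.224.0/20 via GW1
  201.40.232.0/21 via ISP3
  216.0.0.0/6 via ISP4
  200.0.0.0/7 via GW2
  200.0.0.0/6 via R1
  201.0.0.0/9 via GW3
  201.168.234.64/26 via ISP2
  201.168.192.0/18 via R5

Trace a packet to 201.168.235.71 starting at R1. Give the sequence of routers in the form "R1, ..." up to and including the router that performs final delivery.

At R1: longest match for 201.168.235.71 is 201.168.0.0/14 -> R3
At R3: longest match for 201.168.235.71 is 201.168.192.0/18 -> R5
At R5: longest match for 201.168.235.71 is 201.168.224.0/19 -> directly connected

R1, R3, R5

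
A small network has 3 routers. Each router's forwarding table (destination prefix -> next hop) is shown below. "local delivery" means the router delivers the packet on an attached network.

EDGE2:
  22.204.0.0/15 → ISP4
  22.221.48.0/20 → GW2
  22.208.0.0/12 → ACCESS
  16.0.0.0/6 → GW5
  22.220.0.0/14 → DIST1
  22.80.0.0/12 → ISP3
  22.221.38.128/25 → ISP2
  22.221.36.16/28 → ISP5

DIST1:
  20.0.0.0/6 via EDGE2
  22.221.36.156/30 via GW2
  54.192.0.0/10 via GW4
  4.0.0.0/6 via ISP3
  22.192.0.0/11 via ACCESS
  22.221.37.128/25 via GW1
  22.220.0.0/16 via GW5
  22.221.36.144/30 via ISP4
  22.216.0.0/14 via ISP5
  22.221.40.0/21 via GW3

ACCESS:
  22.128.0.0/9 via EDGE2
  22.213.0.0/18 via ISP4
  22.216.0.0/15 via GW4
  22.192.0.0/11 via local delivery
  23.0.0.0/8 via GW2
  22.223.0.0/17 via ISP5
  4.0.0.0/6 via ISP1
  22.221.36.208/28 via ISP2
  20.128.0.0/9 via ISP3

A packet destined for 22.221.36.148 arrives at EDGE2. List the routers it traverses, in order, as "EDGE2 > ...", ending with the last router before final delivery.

At EDGE2: longest match for 22.221.36.148 is 22.220.0.0/14 -> DIST1
At DIST1: longest match for 22.221.36.148 is 22.192.0.0/11 -> ACCESS
At ACCESS: longest match for 22.221.36.148 is 22.192.0.0/11 -> local delivery

EDGE2 > DIST1 > ACCESS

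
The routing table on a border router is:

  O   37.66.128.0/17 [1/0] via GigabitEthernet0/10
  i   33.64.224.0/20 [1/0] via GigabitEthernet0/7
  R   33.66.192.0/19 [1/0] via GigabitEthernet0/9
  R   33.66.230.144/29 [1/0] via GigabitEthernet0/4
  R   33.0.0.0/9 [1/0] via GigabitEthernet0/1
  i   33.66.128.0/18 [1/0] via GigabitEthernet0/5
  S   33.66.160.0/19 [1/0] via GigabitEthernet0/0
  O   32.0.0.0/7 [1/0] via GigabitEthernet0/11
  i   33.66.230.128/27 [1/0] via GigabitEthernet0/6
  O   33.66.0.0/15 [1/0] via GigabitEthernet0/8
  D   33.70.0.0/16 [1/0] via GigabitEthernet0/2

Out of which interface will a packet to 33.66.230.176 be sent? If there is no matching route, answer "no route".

Routes whose prefix contains 33.66.230.176:
  32.0.0.0/7 (32.0.0.0 - 33.255.255.255) -> GigabitEthernet0/11
  33.0.0.0/9 (33.0.0.0 - 33.127.255.255) -> GigabitEthernet0/1
  33.66.0.0/15 (33.66.0.0 - 33.67.255.255) -> GigabitEthernet0/8
More-specific entries that do NOT match:
  33.66.230.144/29 (33.66.230.144 - 33.66.230.151) does not contain 33.66.230.176
  33.66.230.128/27 (33.66.230.128 - 33.66.230.159) does not contain 33.66.230.176
  33.64.224.0/20 (33.64.224.0 - 33.64.239.255) does not contain 33.66.230.176
  33.66.192.0/19 (33.66.192.0 - 33.66.223.255) does not contain 33.66.230.176
  33.66.160.0/19 (33.66.160.0 - 33.66.191.255) does not contain 33.66.230.176
  33.66.128.0/18 (33.66.128.0 - 33.66.191.255) does not contain 33.66.230.176
  37.66.128.0/17 (37.66.128.0 - 37.66.255.255) does not contain 33.66.230.176
  33.70.0.0/16 (33.70.0.0 - 33.70.255.255) does not contain 33.66.230.176
Longest matching prefix is /15 -> interface GigabitEthernet0/8.

GigabitEthernet0/8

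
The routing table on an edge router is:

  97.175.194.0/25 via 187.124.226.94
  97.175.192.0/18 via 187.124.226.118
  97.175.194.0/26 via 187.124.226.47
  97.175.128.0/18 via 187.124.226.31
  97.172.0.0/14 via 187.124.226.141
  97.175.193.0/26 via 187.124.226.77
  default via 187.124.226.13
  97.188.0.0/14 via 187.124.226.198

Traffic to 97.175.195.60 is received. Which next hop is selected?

187.124.226.118

Routes whose prefix contains 97.175.195.60:
  0.0.0.0/0 (default, matches everything) -> 187.124.226.13
  97.172.0.0/14 (97.172.0.0 - 97.175.255.255) -> 187.124.226.141
  97.175.192.0/18 (97.175.192.0 - 97.175.255.255) -> 187.124.226.118
More-specific entries that do NOT match:
  97.175.194.0/26 (97.175.194.0 - 97.175.194.63) does not contain 97.175.195.60
  97.175.193.0/26 (97.175.193.0 - 97.175.193.63) does not contain 97.175.195.60
  97.175.194.0/25 (97.175.194.0 - 97.175.194.127) does not contain 97.175.195.60
Longest matching prefix is /18 -> next hop 187.124.226.118.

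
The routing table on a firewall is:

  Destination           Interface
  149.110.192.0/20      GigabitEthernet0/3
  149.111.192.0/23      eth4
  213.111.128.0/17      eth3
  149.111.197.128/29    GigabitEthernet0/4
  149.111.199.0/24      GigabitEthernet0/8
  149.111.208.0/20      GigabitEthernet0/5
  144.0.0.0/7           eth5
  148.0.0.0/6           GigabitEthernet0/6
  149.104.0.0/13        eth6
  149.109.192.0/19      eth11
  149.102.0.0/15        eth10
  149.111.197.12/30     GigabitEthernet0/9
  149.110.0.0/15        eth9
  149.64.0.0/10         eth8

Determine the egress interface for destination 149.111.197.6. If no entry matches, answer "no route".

Routes whose prefix contains 149.111.197.6:
  148.0.0.0/6 (148.0.0.0 - 151.255.255.255) -> GigabitEthernet0/6
  149.64.0.0/10 (149.64.0.0 - 149.127.255.255) -> eth8
  149.104.0.0/13 (149.104.0.0 - 149.111.255.255) -> eth6
  149.110.0.0/15 (149.110.0.0 - 149.111.255.255) -> eth9
More-specific entries that do NOT match:
  149.111.197.12/30 (149.111.197.12 - 149.111.197.15) does not contain 149.111.197.6
  149.111.197.128/29 (149.111.197.128 - 149.111.197.135) does not contain 149.111.197.6
  149.111.199.0/24 (149.111.199.0 - 149.111.199.255) does not contain 149.111.197.6
  149.111.192.0/23 (149.111.192.0 - 149.111.193.255) does not contain 149.111.197.6
  149.110.192.0/20 (149.110.192.0 - 149.110.207.255) does not contain 149.111.197.6
  149.111.208.0/20 (149.111.208.0 - 149.111.223.255) does not contain 149.111.197.6
  149.109.192.0/19 (149.109.192.0 - 149.109.223.255) does not contain 149.111.197.6
  213.111.128.0/17 (213.111.128.0 - 213.111.255.255) does not contain 149.111.197.6
Longest matching prefix is /15 -> interface eth9.

eth9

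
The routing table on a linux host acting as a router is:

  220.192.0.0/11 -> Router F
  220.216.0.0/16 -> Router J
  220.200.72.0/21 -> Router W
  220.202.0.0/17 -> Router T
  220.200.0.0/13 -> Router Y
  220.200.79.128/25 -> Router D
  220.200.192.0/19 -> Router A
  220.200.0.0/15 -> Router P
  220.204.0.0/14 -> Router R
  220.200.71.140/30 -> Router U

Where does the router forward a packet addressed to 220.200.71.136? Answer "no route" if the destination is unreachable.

Routes whose prefix contains 220.200.71.136:
  220.192.0.0/11 (220.192.0.0 - 220.223.255.255) -> Router F
  220.200.0.0/13 (220.200.0.0 - 220.207.255.255) -> Router Y
  220.200.0.0/15 (220.200.0.0 - 220.201.255.255) -> Router P
More-specific entries that do NOT match:
  220.200.71.140/30 (220.200.71.140 - 220.200.71.143) does not contain 220.200.71.136
  220.200.79.128/25 (220.200.79.128 - 220.200.79.255) does not contain 220.200.71.136
  220.200.72.0/21 (220.200.72.0 - 220.200.79.255) does not contain 220.200.71.136
  220.200.192.0/19 (220.200.192.0 - 220.200.223.255) does not contain 220.200.71.136
  220.202.0.0/17 (220.202.0.0 - 220.202.127.255) does not contain 220.200.71.136
  220.216.0.0/16 (220.216.0.0 - 220.216.255.255) does not contain 220.200.71.136
Longest matching prefix is /15 -> next hop Router P.

Router P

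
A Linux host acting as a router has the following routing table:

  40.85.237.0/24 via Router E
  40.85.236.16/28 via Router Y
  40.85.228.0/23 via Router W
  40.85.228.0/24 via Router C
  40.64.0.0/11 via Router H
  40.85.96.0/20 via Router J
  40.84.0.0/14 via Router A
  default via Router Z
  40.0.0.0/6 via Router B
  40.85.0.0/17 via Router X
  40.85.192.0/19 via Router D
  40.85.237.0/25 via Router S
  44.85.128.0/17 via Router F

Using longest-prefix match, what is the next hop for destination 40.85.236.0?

Routes whose prefix contains 40.85.236.0:
  0.0.0.0/0 (default, matches everything) -> Router Z
  40.0.0.0/6 (40.0.0.0 - 43.255.255.255) -> Router B
  40.64.0.0/11 (40.64.0.0 - 40.95.255.255) -> Router H
  40.84.0.0/14 (40.84.0.0 - 40.87.255.255) -> Router A
More-specific entries that do NOT match:
  40.85.236.16/28 (40.85.236.16 - 40.85.236.31) does not contain 40.85.236.0
  40.85.237.0/25 (40.85.237.0 - 40.85.237.127) does not contain 40.85.236.0
  40.85.237.0/24 (40.85.237.0 - 40.85.237.255) does not contain 40.85.236.0
  40.85.228.0/24 (40.85.228.0 - 40.85.228.255) does not contain 40.85.236.0
  40.85.228.0/23 (40.85.228.0 - 40.85.229.255) does not contain 40.85.236.0
  40.85.96.0/20 (40.85.96.0 - 40.85.111.255) does not contain 40.85.236.0
  40.85.192.0/19 (40.85.192.0 - 40.85.223.255) does not contain 40.85.236.0
  40.85.0.0/17 (40.85.0.0 - 40.85.127.255) does not contain 40.85.236.0
  44.85.128.0/17 (44.85.128.0 - 44.85.255.255) does not contain 40.85.236.0
Longest matching prefix is /14 -> next hop Router A.

Router A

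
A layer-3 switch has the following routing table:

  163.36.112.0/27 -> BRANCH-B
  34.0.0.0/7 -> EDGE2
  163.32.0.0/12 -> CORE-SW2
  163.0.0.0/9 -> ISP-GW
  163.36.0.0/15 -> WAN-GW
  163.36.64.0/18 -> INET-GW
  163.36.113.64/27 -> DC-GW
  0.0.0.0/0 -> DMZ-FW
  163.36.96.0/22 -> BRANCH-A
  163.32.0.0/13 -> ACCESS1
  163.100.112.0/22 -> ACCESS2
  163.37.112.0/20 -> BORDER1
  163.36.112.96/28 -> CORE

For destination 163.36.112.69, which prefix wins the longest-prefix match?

163.36.64.0/18

Entries matching 163.36.112.69:
  0.0.0.0/0 (default, matches everything)
  163.0.0.0/9 (163.0.0.0 - 163.127.255.255)
  163.32.0.0/12 (163.32.0.0 - 163.47.255.255)
  163.32.0.0/13 (163.32.0.0 - 163.39.255.255)
  163.36.0.0/15 (163.36.0.0 - 163.37.255.255)
  163.36.64.0/18 (163.36.64.0 - 163.36.127.255)
Most specific is 163.36.64.0/18.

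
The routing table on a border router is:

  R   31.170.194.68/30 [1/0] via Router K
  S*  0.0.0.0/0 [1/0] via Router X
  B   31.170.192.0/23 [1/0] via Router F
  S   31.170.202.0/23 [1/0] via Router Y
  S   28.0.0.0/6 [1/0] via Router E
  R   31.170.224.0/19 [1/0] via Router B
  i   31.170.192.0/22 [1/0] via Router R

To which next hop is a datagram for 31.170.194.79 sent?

Routes whose prefix contains 31.170.194.79:
  0.0.0.0/0 (default, matches everything) -> Router X
  28.0.0.0/6 (28.0.0.0 - 31.255.255.255) -> Router E
  31.170.192.0/22 (31.170.192.0 - 31.170.195.255) -> Router R
More-specific entries that do NOT match:
  31.170.194.68/30 (31.170.194.68 - 31.170.194.71) does not contain 31.170.194.79
  31.170.192.0/23 (31.170.192.0 - 31.170.193.255) does not contain 31.170.194.79
  31.170.202.0/23 (31.170.202.0 - 31.170.203.255) does not contain 31.170.194.79
Longest matching prefix is /22 -> next hop Router R.

Router R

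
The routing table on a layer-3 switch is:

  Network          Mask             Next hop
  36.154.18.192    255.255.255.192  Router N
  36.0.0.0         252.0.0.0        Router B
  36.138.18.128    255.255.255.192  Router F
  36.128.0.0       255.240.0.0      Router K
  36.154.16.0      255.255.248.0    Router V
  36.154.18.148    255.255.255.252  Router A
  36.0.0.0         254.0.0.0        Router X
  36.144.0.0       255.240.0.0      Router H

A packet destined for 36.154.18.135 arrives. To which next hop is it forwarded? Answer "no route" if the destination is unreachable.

Routes whose prefix contains 36.154.18.135:
  36.0.0.0/6 (36.0.0.0 - 39.255.255.255) -> Router B
  36.0.0.0/7 (36.0.0.0 - 37.255.255.255) -> Router X
  36.144.0.0/12 (36.144.0.0 - 36.159.255.255) -> Router H
  36.154.16.0/21 (36.154.16.0 - 36.154.23.255) -> Router V
More-specific entries that do NOT match:
  36.154.18.148/30 (36.154.18.148 - 36.154.18.151) does not contain 36.154.18.135
  36.154.18.192/26 (36.154.18.192 - 36.154.18.255) does not contain 36.154.18.135
  36.138.18.128/26 (36.138.18.128 - 36.138.18.191) does not contain 36.154.18.135
Longest matching prefix is /21 -> next hop Router V.

Router V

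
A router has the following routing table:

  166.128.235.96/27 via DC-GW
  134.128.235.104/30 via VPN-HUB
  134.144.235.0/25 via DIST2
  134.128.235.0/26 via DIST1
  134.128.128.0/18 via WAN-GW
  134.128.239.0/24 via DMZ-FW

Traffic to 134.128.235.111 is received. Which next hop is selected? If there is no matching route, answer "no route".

no route

No entry's prefix contains 134.128.235.111; there is no default route.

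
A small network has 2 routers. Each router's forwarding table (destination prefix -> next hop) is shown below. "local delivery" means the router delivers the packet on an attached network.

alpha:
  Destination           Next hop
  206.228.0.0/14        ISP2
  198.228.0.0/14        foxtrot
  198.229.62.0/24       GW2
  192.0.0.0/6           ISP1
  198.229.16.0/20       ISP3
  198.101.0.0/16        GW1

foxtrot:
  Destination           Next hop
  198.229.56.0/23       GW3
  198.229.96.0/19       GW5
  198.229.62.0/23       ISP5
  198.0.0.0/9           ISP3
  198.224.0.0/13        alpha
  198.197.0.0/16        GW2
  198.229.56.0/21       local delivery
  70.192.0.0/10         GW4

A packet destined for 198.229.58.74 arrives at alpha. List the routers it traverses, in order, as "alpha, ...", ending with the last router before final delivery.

alpha, foxtrot

At alpha: longest match for 198.229.58.74 is 198.228.0.0/14 -> foxtrot
At foxtrot: longest match for 198.229.58.74 is 198.229.56.0/21 -> local delivery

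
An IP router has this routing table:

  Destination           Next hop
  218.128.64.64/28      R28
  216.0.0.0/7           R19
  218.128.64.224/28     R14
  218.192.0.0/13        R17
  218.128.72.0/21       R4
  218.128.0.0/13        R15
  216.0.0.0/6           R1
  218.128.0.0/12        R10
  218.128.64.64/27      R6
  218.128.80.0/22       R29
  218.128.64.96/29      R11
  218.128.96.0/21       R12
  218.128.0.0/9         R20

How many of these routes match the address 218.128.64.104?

Prefixes containing 218.128.64.104:
  216.0.0.0/6 (216.0.0.0 - 219.255.255.255)
  218.128.0.0/9 (218.128.0.0 - 218.255.255.255)
  218.128.0.0/12 (218.128.0.0 - 218.143.255.255)
  218.128.0.0/13 (218.128.0.0 - 218.135.255.255)
Total matching entries: 4.

4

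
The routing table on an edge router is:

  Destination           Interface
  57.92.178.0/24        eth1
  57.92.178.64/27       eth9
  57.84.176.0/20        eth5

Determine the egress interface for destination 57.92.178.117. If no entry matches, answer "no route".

eth1

Routes whose prefix contains 57.92.178.117:
  57.92.178.0/24 (57.92.178.0 - 57.92.178.255) -> eth1
More-specific entries that do NOT match:
  57.92.178.64/27 (57.92.178.64 - 57.92.178.95) does not contain 57.92.178.117
Longest matching prefix is /24 -> interface eth1.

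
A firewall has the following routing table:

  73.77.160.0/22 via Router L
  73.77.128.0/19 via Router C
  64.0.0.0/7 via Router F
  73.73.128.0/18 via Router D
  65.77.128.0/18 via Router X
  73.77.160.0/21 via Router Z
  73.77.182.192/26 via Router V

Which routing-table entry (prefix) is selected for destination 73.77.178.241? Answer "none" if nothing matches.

73.77.178.241 is outside every listed prefix and there is no default route.

none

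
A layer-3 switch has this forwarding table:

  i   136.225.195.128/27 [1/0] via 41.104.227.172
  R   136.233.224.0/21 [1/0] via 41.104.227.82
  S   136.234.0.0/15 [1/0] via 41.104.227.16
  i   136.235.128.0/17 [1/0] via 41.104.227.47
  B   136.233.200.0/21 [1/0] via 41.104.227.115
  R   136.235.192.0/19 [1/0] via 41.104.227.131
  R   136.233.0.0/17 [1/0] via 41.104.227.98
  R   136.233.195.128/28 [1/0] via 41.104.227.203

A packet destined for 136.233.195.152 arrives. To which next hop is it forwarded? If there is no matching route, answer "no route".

No entry's prefix contains 136.233.195.152; there is no default route.

no route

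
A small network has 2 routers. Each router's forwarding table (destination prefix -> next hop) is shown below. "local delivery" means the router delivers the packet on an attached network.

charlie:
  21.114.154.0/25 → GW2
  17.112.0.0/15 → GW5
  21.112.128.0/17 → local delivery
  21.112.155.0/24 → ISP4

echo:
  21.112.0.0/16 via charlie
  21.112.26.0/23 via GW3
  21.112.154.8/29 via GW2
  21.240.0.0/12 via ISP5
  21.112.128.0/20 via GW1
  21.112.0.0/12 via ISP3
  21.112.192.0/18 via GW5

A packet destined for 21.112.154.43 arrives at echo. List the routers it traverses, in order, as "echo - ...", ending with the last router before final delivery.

At echo: longest match for 21.112.154.43 is 21.112.0.0/16 -> charlie
At charlie: longest match for 21.112.154.43 is 21.112.128.0/17 -> local delivery

echo - charlie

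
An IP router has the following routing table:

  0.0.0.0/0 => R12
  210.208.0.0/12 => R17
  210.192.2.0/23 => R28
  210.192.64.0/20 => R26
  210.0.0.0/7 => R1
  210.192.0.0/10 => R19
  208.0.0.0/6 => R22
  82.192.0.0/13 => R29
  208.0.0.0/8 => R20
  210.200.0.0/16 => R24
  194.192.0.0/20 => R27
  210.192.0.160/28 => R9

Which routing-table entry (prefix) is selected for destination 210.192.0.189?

Entries matching 210.192.0.189:
  0.0.0.0/0 (default, matches everything)
  208.0.0.0/6 (208.0.0.0 - 211.255.255.255)
  210.0.0.0/7 (210.0.0.0 - 211.255.255.255)
  210.192.0.0/10 (210.192.0.0 - 210.255.255.255)
Most specific is 210.192.0.0/10.

210.192.0.0/10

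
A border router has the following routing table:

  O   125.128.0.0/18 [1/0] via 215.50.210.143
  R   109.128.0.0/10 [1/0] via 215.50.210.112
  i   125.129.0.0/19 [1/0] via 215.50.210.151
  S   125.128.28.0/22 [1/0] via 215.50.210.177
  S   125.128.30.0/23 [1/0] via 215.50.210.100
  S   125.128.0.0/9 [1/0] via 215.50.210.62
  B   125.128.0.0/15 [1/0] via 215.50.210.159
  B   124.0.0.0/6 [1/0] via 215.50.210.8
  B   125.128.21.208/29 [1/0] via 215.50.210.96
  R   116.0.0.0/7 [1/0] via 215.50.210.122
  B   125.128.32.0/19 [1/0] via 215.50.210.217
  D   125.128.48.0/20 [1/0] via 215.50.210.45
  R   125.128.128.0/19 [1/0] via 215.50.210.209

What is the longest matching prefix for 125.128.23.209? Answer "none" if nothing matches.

Entries matching 125.128.23.209:
  124.0.0.0/6 (124.0.0.0 - 127.255.255.255)
  125.128.0.0/9 (125.128.0.0 - 125.255.255.255)
  125.128.0.0/15 (125.128.0.0 - 125.129.255.255)
  125.128.0.0/18 (125.128.0.0 - 125.128.63.255)
Most specific is 125.128.0.0/18.

125.128.0.0/18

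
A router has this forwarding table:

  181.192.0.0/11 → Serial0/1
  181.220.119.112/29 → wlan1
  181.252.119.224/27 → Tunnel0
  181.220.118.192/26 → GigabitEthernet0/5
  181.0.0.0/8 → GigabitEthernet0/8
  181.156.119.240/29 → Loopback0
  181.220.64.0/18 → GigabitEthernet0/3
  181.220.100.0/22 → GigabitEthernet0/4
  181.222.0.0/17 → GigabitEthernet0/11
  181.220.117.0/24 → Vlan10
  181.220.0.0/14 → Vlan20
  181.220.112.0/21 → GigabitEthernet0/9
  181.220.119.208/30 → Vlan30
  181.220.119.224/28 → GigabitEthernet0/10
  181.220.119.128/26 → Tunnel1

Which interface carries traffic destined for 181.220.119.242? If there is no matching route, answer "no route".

GigabitEthernet0/9

Routes whose prefix contains 181.220.119.242:
  181.0.0.0/8 (181.0.0.0 - 181.255.255.255) -> GigabitEthernet0/8
  181.192.0.0/11 (181.192.0.0 - 181.223.255.255) -> Serial0/1
  181.220.0.0/14 (181.220.0.0 - 181.223.255.255) -> Vlan20
  181.220.64.0/18 (181.220.64.0 - 181.220.127.255) -> GigabitEthernet0/3
  181.220.112.0/21 (181.220.112.0 - 181.220.119.255) -> GigabitEthernet0/9
More-specific entries that do NOT match:
  181.220.119.208/30 (181.220.119.208 - 181.220.119.211) does not contain 181.220.119.242
  181.220.119.112/29 (181.220.119.112 - 181.220.119.119) does not contain 181.220.119.242
  181.156.119.240/29 (181.156.119.240 - 181.156.119.247) does not contain 181.220.119.242
  181.220.119.224/28 (181.220.119.224 - 181.220.119.239) does not contain 181.220.119.242
  181.252.119.224/27 (181.252.119.224 - 181.252.119.255) does not contain 181.220.119.242
  181.220.118.192/26 (181.220.118.192 - 181.220.118.255) does not contain 181.220.119.242
  181.220.119.128/26 (181.220.119.128 - 181.220.119.191) does not contain 181.220.119.242
  181.220.117.0/24 (181.220.117.0 - 181.220.117.255) does not contain 181.220.119.242
  181.220.100.0/22 (181.220.100.0 - 181.220.103.255) does not contain 181.220.119.242
Longest matching prefix is /21 -> interface GigabitEthernet0/9.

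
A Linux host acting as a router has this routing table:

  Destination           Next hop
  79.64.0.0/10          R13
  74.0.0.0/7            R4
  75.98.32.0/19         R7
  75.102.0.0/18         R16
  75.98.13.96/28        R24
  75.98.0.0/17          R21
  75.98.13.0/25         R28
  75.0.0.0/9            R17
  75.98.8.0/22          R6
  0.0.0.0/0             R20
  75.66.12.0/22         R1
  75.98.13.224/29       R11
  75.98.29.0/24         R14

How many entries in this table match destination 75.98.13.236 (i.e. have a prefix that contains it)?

4

Prefixes containing 75.98.13.236:
  0.0.0.0/0 (default, matches everything)
  74.0.0.0/7 (74.0.0.0 - 75.255.255.255)
  75.0.0.0/9 (75.0.0.0 - 75.127.255.255)
  75.98.0.0/17 (75.98.0.0 - 75.98.127.255)
Total matching entries: 4.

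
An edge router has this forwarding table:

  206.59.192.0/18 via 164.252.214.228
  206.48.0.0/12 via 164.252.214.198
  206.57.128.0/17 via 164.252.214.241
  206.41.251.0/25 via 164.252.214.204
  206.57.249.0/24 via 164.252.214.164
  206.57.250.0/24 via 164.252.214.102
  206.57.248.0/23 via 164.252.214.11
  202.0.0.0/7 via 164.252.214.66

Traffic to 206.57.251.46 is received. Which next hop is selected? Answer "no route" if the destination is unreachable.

164.252.214.241

Routes whose prefix contains 206.57.251.46:
  206.48.0.0/12 (206.48.0.0 - 206.63.255.255) -> 164.252.214.198
  206.57.128.0/17 (206.57.128.0 - 206.57.255.255) -> 164.252.214.241
More-specific entries that do NOT match:
  206.41.251.0/25 (206.41.251.0 - 206.41.251.127) does not contain 206.57.251.46
  206.57.249.0/24 (206.57.249.0 - 206.57.249.255) does not contain 206.57.251.46
  206.57.250.0/24 (206.57.250.0 - 206.57.250.255) does not contain 206.57.251.46
  206.57.248.0/23 (206.57.248.0 - 206.57.249.255) does not contain 206.57.251.46
  206.59.192.0/18 (206.59.192.0 - 206.59.255.255) does not contain 206.57.251.46
Longest matching prefix is /17 -> next hop 164.252.214.241.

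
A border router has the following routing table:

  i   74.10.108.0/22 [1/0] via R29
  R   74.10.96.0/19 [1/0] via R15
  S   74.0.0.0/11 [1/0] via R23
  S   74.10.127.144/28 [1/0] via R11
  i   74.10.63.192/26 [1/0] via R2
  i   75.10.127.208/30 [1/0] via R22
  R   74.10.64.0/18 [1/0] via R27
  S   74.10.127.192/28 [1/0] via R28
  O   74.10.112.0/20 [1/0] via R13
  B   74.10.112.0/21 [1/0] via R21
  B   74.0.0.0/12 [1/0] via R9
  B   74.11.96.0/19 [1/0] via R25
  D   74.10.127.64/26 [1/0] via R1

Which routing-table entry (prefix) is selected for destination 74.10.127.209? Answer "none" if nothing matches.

Entries matching 74.10.127.209:
  74.0.0.0/11 (74.0.0.0 - 74.31.255.255)
  74.0.0.0/12 (74.0.0.0 - 74.15.255.255)
  74.10.64.0/18 (74.10.64.0 - 74.10.127.255)
  74.10.96.0/19 (74.10.96.0 - 74.10.127.255)
  74.10.112.0/20 (74.10.112.0 - 74.10.127.255)
Most specific is 74.10.112.0/20.

74.10.112.0/20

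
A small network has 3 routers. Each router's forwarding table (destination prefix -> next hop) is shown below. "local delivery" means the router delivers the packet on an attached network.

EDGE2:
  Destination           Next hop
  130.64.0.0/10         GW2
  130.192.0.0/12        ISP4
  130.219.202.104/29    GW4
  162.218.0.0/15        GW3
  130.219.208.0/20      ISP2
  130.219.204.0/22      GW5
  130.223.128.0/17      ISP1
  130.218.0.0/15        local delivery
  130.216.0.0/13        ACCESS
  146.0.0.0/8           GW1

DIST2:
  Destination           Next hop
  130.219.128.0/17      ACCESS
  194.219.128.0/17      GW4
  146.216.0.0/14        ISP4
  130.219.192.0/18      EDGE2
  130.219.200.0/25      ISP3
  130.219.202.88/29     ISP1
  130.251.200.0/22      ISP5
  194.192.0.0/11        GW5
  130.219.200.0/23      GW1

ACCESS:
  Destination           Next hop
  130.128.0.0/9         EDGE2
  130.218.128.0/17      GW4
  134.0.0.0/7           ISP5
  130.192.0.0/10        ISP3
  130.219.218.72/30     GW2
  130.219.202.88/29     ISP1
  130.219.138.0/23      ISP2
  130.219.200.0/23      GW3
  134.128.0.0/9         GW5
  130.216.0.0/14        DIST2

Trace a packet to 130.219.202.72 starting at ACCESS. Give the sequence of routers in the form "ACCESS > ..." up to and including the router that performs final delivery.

ACCESS > DIST2 > EDGE2

At ACCESS: longest match for 130.219.202.72 is 130.216.0.0/14 -> DIST2
At DIST2: longest match for 130.219.202.72 is 130.219.192.0/18 -> EDGE2
At EDGE2: longest match for 130.219.202.72 is 130.218.0.0/15 -> local delivery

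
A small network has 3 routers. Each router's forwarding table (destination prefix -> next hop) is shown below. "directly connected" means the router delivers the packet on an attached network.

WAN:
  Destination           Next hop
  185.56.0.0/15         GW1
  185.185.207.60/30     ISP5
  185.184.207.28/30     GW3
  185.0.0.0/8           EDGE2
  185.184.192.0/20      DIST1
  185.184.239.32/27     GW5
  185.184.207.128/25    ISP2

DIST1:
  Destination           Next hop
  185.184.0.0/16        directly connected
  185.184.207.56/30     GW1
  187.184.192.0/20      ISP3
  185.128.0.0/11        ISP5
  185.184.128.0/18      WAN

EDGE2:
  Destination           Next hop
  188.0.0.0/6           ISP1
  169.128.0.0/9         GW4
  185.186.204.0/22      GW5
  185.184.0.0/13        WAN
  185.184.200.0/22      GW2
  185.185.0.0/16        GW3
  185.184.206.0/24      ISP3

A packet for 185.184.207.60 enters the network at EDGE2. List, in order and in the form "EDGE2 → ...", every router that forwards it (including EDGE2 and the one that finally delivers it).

At EDGE2: longest match for 185.184.207.60 is 185.184.0.0/13 -> WAN
At WAN: longest match for 185.184.207.60 is 185.184.192.0/20 -> DIST1
At DIST1: longest match for 185.184.207.60 is 185.184.0.0/16 -> directly connected

EDGE2 → WAN → DIST1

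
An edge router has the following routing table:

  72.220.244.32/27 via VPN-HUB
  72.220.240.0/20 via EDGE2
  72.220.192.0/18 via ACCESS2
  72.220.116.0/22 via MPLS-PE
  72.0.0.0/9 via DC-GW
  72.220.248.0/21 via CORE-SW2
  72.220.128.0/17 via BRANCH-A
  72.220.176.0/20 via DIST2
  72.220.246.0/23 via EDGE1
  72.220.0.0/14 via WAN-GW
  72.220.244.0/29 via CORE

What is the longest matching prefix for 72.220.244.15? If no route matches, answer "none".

Entries matching 72.220.244.15:
  72.220.0.0/14 (72.220.0.0 - 72.223.255.255)
  72.220.128.0/17 (72.220.128.0 - 72.220.255.255)
  72.220.192.0/18 (72.220.192.0 - 72.220.255.255)
  72.220.240.0/20 (72.220.240.0 - 72.220.255.255)
Most specific is 72.220.240.0/20.

72.220.240.0/20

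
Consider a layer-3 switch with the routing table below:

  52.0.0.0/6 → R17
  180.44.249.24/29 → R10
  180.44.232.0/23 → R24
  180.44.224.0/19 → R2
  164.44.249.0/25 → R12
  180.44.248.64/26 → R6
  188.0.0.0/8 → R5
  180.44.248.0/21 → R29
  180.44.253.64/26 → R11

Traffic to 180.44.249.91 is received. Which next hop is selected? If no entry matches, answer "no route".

R29

Routes whose prefix contains 180.44.249.91:
  180.44.224.0/19 (180.44.224.0 - 180.44.255.255) -> R2
  180.44.248.0/21 (180.44.248.0 - 180.44.255.255) -> R29
More-specific entries that do NOT match:
  180.44.249.24/29 (180.44.249.24 - 180.44.249.31) does not contain 180.44.249.91
  180.44.248.64/26 (180.44.248.64 - 180.44.248.127) does not contain 180.44.249.91
  180.44.253.64/26 (180.44.253.64 - 180.44.253.127) does not contain 180.44.249.91
  164.44.249.0/25 (164.44.249.0 - 164.44.249.127) does not contain 180.44.249.91
  180.44.232.0/23 (180.44.232.0 - 180.44.233.255) does not contain 180.44.249.91
Longest matching prefix is /21 -> next hop R29.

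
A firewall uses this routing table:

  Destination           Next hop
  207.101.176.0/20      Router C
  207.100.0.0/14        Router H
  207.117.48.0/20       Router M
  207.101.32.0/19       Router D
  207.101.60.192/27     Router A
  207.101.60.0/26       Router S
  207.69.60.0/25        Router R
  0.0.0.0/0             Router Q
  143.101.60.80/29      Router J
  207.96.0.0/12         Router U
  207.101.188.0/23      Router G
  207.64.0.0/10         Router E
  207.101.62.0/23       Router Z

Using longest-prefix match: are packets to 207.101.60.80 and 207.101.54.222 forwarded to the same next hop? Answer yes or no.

207.101.60.80: longest match 207.101.32.0/19 -> Router D
207.101.54.222: longest match 207.101.32.0/19 -> Router D

yes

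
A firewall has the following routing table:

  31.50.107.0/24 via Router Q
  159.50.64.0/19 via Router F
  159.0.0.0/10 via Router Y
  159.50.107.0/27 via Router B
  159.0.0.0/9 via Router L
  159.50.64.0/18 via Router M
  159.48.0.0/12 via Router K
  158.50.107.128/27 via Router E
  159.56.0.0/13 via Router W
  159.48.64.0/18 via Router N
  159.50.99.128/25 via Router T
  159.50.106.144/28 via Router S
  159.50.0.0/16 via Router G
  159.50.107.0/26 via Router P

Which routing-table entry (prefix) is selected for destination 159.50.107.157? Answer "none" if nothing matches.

Entries matching 159.50.107.157:
  159.0.0.0/9 (159.0.0.0 - 159.127.255.255)
  159.0.0.0/10 (159.0.0.0 - 159.63.255.255)
  159.48.0.0/12 (159.48.0.0 - 159.63.255.255)
  159.50.0.0/16 (159.50.0.0 - 159.50.255.255)
  159.50.64.0/18 (159.50.64.0 - 159.50.127.255)
Most specific is 159.50.64.0/18.

159.50.64.0/18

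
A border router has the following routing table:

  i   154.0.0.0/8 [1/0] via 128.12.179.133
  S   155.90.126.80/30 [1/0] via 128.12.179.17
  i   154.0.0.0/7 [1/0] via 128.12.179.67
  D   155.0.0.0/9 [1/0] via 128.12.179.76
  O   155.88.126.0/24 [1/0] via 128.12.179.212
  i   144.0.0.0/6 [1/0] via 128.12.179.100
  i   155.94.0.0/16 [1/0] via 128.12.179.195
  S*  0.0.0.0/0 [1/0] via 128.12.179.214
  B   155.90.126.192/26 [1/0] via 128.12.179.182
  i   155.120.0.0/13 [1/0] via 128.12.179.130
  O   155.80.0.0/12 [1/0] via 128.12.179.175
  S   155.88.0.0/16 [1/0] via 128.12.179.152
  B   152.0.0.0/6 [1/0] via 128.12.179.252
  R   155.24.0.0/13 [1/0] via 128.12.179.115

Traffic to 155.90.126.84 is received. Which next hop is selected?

128.12.179.175

Routes whose prefix contains 155.90.126.84:
  0.0.0.0/0 (default, matches everything) -> 128.12.179.214
  152.0.0.0/6 (152.0.0.0 - 155.255.255.255) -> 128.12.179.252
  154.0.0.0/7 (154.0.0.0 - 155.255.255.255) -> 128.12.179.67
  155.0.0.0/9 (155.0.0.0 - 155.127.255.255) -> 128.12.179.76
  155.80.0.0/12 (155.80.0.0 - 155.95.255.255) -> 128.12.179.175
More-specific entries that do NOT match:
  155.90.126.80/30 (155.90.126.80 - 155.90.126.83) does not contain 155.90.126.84
  155.90.126.192/26 (155.90.126.192 - 155.90.126.255) does not contain 155.90.126.84
  155.88.126.0/24 (155.88.126.0 - 155.88.126.255) does not contain 155.90.126.84
  155.94.0.0/16 (155.94.0.0 - 155.94.255.255) does not contain 155.90.126.84
  155.88.0.0/16 (155.88.0.0 - 155.88.255.255) does not contain 155.90.126.84
  155.120.0.0/13 (155.120.0.0 - 155.127.255.255) does not contain 155.90.126.84
  155.24.0.0/13 (155.24.0.0 - 155.31.255.255) does not contain 155.90.126.84
Longest matching prefix is /12 -> next hop 128.12.179.175.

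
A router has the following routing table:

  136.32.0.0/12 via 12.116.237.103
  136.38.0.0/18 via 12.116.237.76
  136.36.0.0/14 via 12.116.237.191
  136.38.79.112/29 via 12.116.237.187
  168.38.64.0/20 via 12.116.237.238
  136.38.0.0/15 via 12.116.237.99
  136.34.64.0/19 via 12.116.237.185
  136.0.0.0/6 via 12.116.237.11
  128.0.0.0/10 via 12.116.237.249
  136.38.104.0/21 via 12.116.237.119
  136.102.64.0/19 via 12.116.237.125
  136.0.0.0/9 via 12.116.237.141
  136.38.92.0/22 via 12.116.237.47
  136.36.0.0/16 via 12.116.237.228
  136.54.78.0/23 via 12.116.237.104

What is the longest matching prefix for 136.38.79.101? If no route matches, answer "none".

Entries matching 136.38.79.101:
  136.0.0.0/6 (136.0.0.0 - 139.255.255.255)
  136.0.0.0/9 (136.0.0.0 - 136.127.255.255)
  136.32.0.0/12 (136.32.0.0 - 136.47.255.255)
  136.36.0.0/14 (136.36.0.0 - 136.39.255.255)
  136.38.0.0/15 (136.38.0.0 - 136.39.255.255)
Most specific is 136.38.0.0/15.

136.38.0.0/15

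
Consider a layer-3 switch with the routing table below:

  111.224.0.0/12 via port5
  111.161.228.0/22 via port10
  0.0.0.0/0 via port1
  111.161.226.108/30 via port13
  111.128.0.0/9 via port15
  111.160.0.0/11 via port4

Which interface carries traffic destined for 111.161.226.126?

port4

Routes whose prefix contains 111.161.226.126:
  0.0.0.0/0 (default, matches everything) -> port1
  111.128.0.0/9 (111.128.0.0 - 111.255.255.255) -> port15
  111.160.0.0/11 (111.160.0.0 - 111.191.255.255) -> port4
More-specific entries that do NOT match:
  111.161.226.108/30 (111.161.226.108 - 111.161.226.111) does not contain 111.161.226.126
  111.161.228.0/22 (111.161.228.0 - 111.161.231.255) does not contain 111.161.226.126
  111.224.0.0/12 (111.224.0.0 - 111.239.255.255) does not contain 111.161.226.126
Longest matching prefix is /11 -> interface port4.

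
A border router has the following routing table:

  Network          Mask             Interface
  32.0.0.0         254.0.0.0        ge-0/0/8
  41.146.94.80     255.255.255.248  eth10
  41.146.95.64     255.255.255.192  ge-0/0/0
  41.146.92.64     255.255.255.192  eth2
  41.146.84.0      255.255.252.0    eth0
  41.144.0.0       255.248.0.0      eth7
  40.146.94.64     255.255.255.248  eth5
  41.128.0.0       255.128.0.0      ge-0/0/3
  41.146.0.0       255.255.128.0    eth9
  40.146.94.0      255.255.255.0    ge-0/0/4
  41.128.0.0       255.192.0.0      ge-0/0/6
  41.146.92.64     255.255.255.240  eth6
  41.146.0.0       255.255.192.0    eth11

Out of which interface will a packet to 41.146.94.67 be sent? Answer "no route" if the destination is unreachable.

eth9

Routes whose prefix contains 41.146.94.67:
  41.128.0.0/9 (41.128.0.0 - 41.255.255.255) -> ge-0/0/3
  41.128.0.0/10 (41.128.0.0 - 41.191.255.255) -> ge-0/0/6
  41.144.0.0/13 (41.144.0.0 - 41.151.255.255) -> eth7
  41.146.0.0/17 (41.146.0.0 - 41.146.127.255) -> eth9
More-specific entries that do NOT match:
  41.146.94.80/29 (41.146.94.80 - 41.146.94.87) does not contain 41.146.94.67
  40.146.94.64/29 (40.146.94.64 - 40.146.94.71) does not contain 41.146.94.67
  41.146.92.64/28 (41.146.92.64 - 41.146.92.79) does not contain 41.146.94.67
  41.146.95.64/26 (41.146.95.64 - 41.146.95.127) does not contain 41.146.94.67
  41.146.92.64/26 (41.146.92.64 - 41.146.92.127) does not contain 41.146.94.67
  40.146.94.0/24 (40.146.94.0 - 40.146.94.255) does not contain 41.146.94.67
  41.146.84.0/22 (41.146.84.0 - 41.146.87.255) does not contain 41.146.94.67
  41.146.0.0/18 (41.146.0.0 - 41.146.63.255) does not contain 41.146.94.67
Longest matching prefix is /17 -> interface eth9.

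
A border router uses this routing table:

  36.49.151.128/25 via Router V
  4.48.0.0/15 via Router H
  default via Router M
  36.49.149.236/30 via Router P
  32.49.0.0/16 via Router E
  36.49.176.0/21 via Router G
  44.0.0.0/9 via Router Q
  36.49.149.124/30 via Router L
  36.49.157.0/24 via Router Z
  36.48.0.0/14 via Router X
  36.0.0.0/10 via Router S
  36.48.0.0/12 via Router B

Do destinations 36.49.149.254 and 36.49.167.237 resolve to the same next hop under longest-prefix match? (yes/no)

yes

36.49.149.254: longest match 36.48.0.0/14 -> Router X
36.49.167.237: longest match 36.48.0.0/14 -> Router X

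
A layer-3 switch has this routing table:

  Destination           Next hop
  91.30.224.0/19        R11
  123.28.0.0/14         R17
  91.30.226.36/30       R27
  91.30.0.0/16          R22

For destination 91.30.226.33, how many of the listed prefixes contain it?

2

Prefixes containing 91.30.226.33:
  91.30.0.0/16 (91.30.0.0 - 91.30.255.255)
  91.30.224.0/19 (91.30.224.0 - 91.30.255.255)
Total matching entries: 2.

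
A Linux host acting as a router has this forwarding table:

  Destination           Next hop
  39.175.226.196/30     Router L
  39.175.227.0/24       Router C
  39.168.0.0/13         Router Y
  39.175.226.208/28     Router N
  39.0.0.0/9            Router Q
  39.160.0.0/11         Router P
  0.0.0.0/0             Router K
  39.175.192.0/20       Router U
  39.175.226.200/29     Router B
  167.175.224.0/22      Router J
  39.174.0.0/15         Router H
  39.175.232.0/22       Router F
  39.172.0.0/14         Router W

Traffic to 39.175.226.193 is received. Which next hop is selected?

Router H

Routes whose prefix contains 39.175.226.193:
  0.0.0.0/0 (default, matches everything) -> Router K
  39.160.0.0/11 (39.160.0.0 - 39.191.255.255) -> Router P
  39.168.0.0/13 (39.168.0.0 - 39.175.255.255) -> Router Y
  39.172.0.0/14 (39.172.0.0 - 39.175.255.255) -> Router W
  39.174.0.0/15 (39.174.0.0 - 39.175.255.255) -> Router H
More-specific entries that do NOT match:
  39.175.226.196/30 (39.175.226.196 - 39.175.226.199) does not contain 39.175.226.193
  39.175.226.200/29 (39.175.226.200 - 39.175.226.207) does not contain 39.175.226.193
  39.175.226.208/28 (39.175.226.208 - 39.175.226.223) does not contain 39.175.226.193
  39.175.227.0/24 (39.175.227.0 - 39.175.227.255) does not contain 39.175.226.193
  167.175.224.0/22 (167.175.224.0 - 167.175.227.255) does not contain 39.175.226.193
  39.175.232.0/22 (39.175.232.0 - 39.175.235.255) does not contain 39.175.226.193
  39.175.192.0/20 (39.175.192.0 - 39.175.207.255) does not contain 39.175.226.193
Longest matching prefix is /15 -> next hop Router H.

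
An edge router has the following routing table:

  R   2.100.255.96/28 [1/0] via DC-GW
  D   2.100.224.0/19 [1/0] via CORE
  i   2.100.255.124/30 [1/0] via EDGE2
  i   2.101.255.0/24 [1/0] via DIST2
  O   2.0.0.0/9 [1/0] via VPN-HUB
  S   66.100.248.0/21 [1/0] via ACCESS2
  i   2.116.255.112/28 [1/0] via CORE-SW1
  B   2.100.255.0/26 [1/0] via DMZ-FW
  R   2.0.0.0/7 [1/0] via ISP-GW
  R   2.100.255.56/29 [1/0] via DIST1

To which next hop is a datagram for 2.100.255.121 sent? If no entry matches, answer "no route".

CORE

Routes whose prefix contains 2.100.255.121:
  2.0.0.0/7 (2.0.0.0 - 3.255.255.255) -> ISP-GW
  2.0.0.0/9 (2.0.0.0 - 2.127.255.255) -> VPN-HUB
  2.100.224.0/19 (2.100.224.0 - 2.100.255.255) -> CORE
More-specific entries that do NOT match:
  2.100.255.124/30 (2.100.255.124 - 2.100.255.127) does not contain 2.100.255.121
  2.100.255.56/29 (2.100.255.56 - 2.100.255.63) does not contain 2.100.255.121
  2.100.255.96/28 (2.100.255.96 - 2.100.255.111) does not contain 2.100.255.121
  2.116.255.112/28 (2.116.255.112 - 2.116.255.127) does not contain 2.100.255.121
  2.100.255.0/26 (2.100.255.0 - 2.100.255.63) does not contain 2.100.255.121
  2.101.255.0/24 (2.101.255.0 - 2.101.255.255) does not contain 2.100.255.121
  66.100.248.0/21 (66.100.248.0 - 66.100.255.255) does not contain 2.100.255.121
Longest matching prefix is /19 -> next hop CORE.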